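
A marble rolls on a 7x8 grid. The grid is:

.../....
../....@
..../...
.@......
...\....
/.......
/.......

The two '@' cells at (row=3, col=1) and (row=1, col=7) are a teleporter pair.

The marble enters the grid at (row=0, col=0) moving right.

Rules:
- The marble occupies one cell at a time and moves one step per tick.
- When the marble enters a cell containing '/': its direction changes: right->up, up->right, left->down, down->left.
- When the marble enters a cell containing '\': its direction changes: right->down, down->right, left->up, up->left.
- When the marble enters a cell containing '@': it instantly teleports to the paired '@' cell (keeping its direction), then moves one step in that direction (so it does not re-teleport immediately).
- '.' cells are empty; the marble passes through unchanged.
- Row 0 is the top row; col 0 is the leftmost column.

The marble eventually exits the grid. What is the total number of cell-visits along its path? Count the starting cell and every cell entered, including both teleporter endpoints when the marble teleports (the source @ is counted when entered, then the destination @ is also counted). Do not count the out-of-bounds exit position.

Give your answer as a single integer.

Answer: 4

Derivation:
Step 1: enter (0,0), '.' pass, move right to (0,1)
Step 2: enter (0,1), '.' pass, move right to (0,2)
Step 3: enter (0,2), '.' pass, move right to (0,3)
Step 4: enter (0,3), '/' deflects right->up, move up to (-1,3)
Step 5: at (-1,3) — EXIT via top edge, pos 3
Path length (cell visits): 4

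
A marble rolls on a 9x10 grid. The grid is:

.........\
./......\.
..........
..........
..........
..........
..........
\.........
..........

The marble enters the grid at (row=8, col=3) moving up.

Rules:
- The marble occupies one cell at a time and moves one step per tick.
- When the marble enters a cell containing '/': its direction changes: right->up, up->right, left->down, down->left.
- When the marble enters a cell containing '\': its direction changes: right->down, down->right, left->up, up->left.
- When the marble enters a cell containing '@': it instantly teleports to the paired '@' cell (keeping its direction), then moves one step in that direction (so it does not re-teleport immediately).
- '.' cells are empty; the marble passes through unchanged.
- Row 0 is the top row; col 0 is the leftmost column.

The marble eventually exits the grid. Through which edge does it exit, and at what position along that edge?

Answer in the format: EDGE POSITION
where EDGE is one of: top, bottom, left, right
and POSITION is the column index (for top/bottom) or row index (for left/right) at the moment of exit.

Step 1: enter (8,3), '.' pass, move up to (7,3)
Step 2: enter (7,3), '.' pass, move up to (6,3)
Step 3: enter (6,3), '.' pass, move up to (5,3)
Step 4: enter (5,3), '.' pass, move up to (4,3)
Step 5: enter (4,3), '.' pass, move up to (3,3)
Step 6: enter (3,3), '.' pass, move up to (2,3)
Step 7: enter (2,3), '.' pass, move up to (1,3)
Step 8: enter (1,3), '.' pass, move up to (0,3)
Step 9: enter (0,3), '.' pass, move up to (-1,3)
Step 10: at (-1,3) — EXIT via top edge, pos 3

Answer: top 3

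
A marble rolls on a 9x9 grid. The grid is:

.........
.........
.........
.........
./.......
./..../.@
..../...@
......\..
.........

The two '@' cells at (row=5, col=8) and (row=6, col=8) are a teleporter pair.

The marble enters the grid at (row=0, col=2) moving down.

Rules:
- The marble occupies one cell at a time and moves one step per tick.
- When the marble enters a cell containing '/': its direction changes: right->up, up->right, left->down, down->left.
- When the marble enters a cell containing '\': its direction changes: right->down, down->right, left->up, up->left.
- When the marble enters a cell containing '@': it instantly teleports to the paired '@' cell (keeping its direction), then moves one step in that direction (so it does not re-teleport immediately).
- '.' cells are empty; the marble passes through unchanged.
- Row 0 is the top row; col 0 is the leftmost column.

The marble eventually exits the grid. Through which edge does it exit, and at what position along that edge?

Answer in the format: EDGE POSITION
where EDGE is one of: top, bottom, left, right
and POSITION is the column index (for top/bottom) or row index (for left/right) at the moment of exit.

Answer: bottom 2

Derivation:
Step 1: enter (0,2), '.' pass, move down to (1,2)
Step 2: enter (1,2), '.' pass, move down to (2,2)
Step 3: enter (2,2), '.' pass, move down to (3,2)
Step 4: enter (3,2), '.' pass, move down to (4,2)
Step 5: enter (4,2), '.' pass, move down to (5,2)
Step 6: enter (5,2), '.' pass, move down to (6,2)
Step 7: enter (6,2), '.' pass, move down to (7,2)
Step 8: enter (7,2), '.' pass, move down to (8,2)
Step 9: enter (8,2), '.' pass, move down to (9,2)
Step 10: at (9,2) — EXIT via bottom edge, pos 2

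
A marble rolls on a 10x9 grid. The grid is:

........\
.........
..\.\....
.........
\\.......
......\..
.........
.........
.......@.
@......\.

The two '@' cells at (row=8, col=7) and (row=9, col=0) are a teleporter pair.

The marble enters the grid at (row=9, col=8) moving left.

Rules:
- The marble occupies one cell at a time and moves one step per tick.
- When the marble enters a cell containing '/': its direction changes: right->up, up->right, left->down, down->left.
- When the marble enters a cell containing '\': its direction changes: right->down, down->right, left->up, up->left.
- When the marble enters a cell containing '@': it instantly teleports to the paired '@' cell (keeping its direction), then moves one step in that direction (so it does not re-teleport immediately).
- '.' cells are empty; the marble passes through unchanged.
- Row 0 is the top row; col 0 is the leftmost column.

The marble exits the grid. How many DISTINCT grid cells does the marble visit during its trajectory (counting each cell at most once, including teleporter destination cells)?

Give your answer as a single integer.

Answer: 9

Derivation:
Step 1: enter (9,8), '.' pass, move left to (9,7)
Step 2: enter (9,7), '\' deflects left->up, move up to (8,7)
Step 3: enter (8,7), '@' teleport (8,7)->(9,0), also enter (9,0), move up to (8,0)
Step 4: enter (8,0), '.' pass, move up to (7,0)
Step 5: enter (7,0), '.' pass, move up to (6,0)
Step 6: enter (6,0), '.' pass, move up to (5,0)
Step 7: enter (5,0), '.' pass, move up to (4,0)
Step 8: enter (4,0), '\' deflects up->left, move left to (4,-1)
Step 9: at (4,-1) — EXIT via left edge, pos 4
Distinct cells visited: 9 (path length 9)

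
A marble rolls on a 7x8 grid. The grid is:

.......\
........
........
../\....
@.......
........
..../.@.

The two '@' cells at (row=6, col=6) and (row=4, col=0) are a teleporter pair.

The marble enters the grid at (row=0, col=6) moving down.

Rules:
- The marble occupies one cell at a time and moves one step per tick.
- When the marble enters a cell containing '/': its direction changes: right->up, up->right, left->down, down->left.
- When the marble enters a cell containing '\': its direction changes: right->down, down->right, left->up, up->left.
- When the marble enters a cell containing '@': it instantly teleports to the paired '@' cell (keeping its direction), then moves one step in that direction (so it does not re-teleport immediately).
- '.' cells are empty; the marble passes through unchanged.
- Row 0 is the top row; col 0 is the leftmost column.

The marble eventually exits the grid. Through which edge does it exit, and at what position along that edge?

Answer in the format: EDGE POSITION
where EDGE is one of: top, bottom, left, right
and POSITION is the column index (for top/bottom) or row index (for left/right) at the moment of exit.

Step 1: enter (0,6), '.' pass, move down to (1,6)
Step 2: enter (1,6), '.' pass, move down to (2,6)
Step 3: enter (2,6), '.' pass, move down to (3,6)
Step 4: enter (3,6), '.' pass, move down to (4,6)
Step 5: enter (4,6), '.' pass, move down to (5,6)
Step 6: enter (5,6), '.' pass, move down to (6,6)
Step 7: enter (6,6), '@' teleport (6,6)->(4,0), also enter (4,0), move down to (5,0)
Step 8: enter (5,0), '.' pass, move down to (6,0)
Step 9: enter (6,0), '.' pass, move down to (7,0)
Step 10: at (7,0) — EXIT via bottom edge, pos 0

Answer: bottom 0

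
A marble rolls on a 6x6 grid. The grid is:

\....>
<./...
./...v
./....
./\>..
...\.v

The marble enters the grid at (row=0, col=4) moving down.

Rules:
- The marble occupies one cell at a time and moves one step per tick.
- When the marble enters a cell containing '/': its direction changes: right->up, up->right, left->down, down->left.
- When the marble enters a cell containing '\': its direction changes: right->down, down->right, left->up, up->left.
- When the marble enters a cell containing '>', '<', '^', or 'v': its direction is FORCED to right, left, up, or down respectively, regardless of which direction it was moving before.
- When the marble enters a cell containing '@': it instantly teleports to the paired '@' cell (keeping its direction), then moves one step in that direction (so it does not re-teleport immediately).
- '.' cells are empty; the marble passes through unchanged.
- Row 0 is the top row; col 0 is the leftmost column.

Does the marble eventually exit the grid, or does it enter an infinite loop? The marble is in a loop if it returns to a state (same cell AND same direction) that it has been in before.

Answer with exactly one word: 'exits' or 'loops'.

Step 1: enter (0,4), '.' pass, move down to (1,4)
Step 2: enter (1,4), '.' pass, move down to (2,4)
Step 3: enter (2,4), '.' pass, move down to (3,4)
Step 4: enter (3,4), '.' pass, move down to (4,4)
Step 5: enter (4,4), '.' pass, move down to (5,4)
Step 6: enter (5,4), '.' pass, move down to (6,4)
Step 7: at (6,4) — EXIT via bottom edge, pos 4

Answer: exits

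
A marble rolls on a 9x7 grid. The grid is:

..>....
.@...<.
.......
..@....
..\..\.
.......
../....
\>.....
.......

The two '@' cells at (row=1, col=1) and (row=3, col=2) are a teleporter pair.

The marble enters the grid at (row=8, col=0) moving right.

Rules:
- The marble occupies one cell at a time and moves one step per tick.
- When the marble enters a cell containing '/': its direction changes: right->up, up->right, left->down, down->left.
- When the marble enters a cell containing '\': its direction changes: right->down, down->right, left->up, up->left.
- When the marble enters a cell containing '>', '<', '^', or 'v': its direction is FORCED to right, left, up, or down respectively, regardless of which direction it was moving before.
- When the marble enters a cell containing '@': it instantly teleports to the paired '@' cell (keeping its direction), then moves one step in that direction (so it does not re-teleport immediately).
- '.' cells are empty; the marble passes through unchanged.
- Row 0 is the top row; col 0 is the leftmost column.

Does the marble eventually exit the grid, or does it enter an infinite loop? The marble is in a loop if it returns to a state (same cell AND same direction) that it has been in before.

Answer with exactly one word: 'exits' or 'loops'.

Answer: exits

Derivation:
Step 1: enter (8,0), '.' pass, move right to (8,1)
Step 2: enter (8,1), '.' pass, move right to (8,2)
Step 3: enter (8,2), '.' pass, move right to (8,3)
Step 4: enter (8,3), '.' pass, move right to (8,4)
Step 5: enter (8,4), '.' pass, move right to (8,5)
Step 6: enter (8,5), '.' pass, move right to (8,6)
Step 7: enter (8,6), '.' pass, move right to (8,7)
Step 8: at (8,7) — EXIT via right edge, pos 8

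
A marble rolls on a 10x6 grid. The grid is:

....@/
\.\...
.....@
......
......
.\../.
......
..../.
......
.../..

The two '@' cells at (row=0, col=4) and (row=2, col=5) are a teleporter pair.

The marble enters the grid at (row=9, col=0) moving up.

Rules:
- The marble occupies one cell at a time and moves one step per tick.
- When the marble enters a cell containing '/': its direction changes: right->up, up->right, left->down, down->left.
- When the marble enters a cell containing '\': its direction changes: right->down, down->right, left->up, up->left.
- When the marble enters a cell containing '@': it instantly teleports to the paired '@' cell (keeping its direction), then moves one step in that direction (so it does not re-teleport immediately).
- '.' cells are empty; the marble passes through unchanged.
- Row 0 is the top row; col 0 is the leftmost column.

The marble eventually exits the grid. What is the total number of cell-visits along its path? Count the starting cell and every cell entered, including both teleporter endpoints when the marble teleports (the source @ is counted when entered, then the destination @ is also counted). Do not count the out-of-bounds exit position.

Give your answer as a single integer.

Answer: 9

Derivation:
Step 1: enter (9,0), '.' pass, move up to (8,0)
Step 2: enter (8,0), '.' pass, move up to (7,0)
Step 3: enter (7,0), '.' pass, move up to (6,0)
Step 4: enter (6,0), '.' pass, move up to (5,0)
Step 5: enter (5,0), '.' pass, move up to (4,0)
Step 6: enter (4,0), '.' pass, move up to (3,0)
Step 7: enter (3,0), '.' pass, move up to (2,0)
Step 8: enter (2,0), '.' pass, move up to (1,0)
Step 9: enter (1,0), '\' deflects up->left, move left to (1,-1)
Step 10: at (1,-1) — EXIT via left edge, pos 1
Path length (cell visits): 9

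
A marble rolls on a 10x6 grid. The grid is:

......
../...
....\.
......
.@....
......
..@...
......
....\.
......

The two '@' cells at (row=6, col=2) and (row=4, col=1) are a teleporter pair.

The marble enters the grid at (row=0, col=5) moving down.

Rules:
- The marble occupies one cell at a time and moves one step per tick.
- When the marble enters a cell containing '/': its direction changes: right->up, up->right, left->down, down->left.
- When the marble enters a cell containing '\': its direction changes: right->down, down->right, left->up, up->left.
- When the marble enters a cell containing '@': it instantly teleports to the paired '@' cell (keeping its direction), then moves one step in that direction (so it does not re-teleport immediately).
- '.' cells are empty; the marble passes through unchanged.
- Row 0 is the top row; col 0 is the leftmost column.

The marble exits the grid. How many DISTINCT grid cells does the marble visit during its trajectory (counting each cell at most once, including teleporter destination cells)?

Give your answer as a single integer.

Step 1: enter (0,5), '.' pass, move down to (1,5)
Step 2: enter (1,5), '.' pass, move down to (2,5)
Step 3: enter (2,5), '.' pass, move down to (3,5)
Step 4: enter (3,5), '.' pass, move down to (4,5)
Step 5: enter (4,5), '.' pass, move down to (5,5)
Step 6: enter (5,5), '.' pass, move down to (6,5)
Step 7: enter (6,5), '.' pass, move down to (7,5)
Step 8: enter (7,5), '.' pass, move down to (8,5)
Step 9: enter (8,5), '.' pass, move down to (9,5)
Step 10: enter (9,5), '.' pass, move down to (10,5)
Step 11: at (10,5) — EXIT via bottom edge, pos 5
Distinct cells visited: 10 (path length 10)

Answer: 10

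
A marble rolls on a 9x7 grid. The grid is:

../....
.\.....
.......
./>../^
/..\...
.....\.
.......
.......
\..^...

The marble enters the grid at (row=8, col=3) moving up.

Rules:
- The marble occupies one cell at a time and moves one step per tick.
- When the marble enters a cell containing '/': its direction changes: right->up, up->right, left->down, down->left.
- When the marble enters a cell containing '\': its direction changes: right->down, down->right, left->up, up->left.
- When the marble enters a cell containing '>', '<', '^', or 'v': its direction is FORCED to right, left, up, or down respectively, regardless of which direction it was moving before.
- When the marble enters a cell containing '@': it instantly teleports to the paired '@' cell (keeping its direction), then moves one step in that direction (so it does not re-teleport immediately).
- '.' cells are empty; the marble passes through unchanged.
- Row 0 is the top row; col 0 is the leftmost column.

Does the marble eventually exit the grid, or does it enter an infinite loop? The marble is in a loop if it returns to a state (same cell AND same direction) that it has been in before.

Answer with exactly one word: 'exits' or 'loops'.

Step 1: enter (8,3), '^' forces up->up, move up to (7,3)
Step 2: enter (7,3), '.' pass, move up to (6,3)
Step 3: enter (6,3), '.' pass, move up to (5,3)
Step 4: enter (5,3), '.' pass, move up to (4,3)
Step 5: enter (4,3), '\' deflects up->left, move left to (4,2)
Step 6: enter (4,2), '.' pass, move left to (4,1)
Step 7: enter (4,1), '.' pass, move left to (4,0)
Step 8: enter (4,0), '/' deflects left->down, move down to (5,0)
Step 9: enter (5,0), '.' pass, move down to (6,0)
Step 10: enter (6,0), '.' pass, move down to (7,0)
Step 11: enter (7,0), '.' pass, move down to (8,0)
Step 12: enter (8,0), '\' deflects down->right, move right to (8,1)
Step 13: enter (8,1), '.' pass, move right to (8,2)
Step 14: enter (8,2), '.' pass, move right to (8,3)
Step 15: enter (8,3), '^' forces right->up, move up to (7,3)
Step 16: at (7,3) dir=up — LOOP DETECTED (seen before)

Answer: loops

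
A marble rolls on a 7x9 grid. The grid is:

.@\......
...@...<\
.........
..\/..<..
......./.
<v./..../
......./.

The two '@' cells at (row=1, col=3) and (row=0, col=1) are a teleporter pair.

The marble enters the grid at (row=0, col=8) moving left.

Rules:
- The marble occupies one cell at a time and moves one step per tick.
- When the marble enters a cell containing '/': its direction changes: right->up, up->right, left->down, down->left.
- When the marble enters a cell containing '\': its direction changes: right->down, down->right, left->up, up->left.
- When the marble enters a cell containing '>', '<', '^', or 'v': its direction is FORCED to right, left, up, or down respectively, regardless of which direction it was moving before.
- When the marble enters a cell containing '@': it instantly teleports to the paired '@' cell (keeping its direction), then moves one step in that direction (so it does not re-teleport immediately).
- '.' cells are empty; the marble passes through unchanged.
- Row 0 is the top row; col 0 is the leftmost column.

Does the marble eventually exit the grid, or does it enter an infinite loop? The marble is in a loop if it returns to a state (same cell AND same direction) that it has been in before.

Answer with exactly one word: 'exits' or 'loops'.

Answer: exits

Derivation:
Step 1: enter (0,8), '.' pass, move left to (0,7)
Step 2: enter (0,7), '.' pass, move left to (0,6)
Step 3: enter (0,6), '.' pass, move left to (0,5)
Step 4: enter (0,5), '.' pass, move left to (0,4)
Step 5: enter (0,4), '.' pass, move left to (0,3)
Step 6: enter (0,3), '.' pass, move left to (0,2)
Step 7: enter (0,2), '\' deflects left->up, move up to (-1,2)
Step 8: at (-1,2) — EXIT via top edge, pos 2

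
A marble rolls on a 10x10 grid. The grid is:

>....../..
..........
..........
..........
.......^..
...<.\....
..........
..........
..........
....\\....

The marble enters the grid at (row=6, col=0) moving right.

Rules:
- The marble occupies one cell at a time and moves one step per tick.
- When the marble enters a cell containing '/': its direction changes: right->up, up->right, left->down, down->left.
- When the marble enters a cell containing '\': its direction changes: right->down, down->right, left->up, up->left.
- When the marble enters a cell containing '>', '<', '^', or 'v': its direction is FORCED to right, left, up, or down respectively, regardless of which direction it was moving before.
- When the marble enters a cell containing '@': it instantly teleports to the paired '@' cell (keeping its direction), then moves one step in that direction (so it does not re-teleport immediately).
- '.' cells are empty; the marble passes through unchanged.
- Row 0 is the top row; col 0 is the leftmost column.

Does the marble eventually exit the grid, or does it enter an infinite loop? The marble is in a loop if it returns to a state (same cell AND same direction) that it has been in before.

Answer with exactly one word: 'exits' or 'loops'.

Step 1: enter (6,0), '.' pass, move right to (6,1)
Step 2: enter (6,1), '.' pass, move right to (6,2)
Step 3: enter (6,2), '.' pass, move right to (6,3)
Step 4: enter (6,3), '.' pass, move right to (6,4)
Step 5: enter (6,4), '.' pass, move right to (6,5)
Step 6: enter (6,5), '.' pass, move right to (6,6)
Step 7: enter (6,6), '.' pass, move right to (6,7)
Step 8: enter (6,7), '.' pass, move right to (6,8)
Step 9: enter (6,8), '.' pass, move right to (6,9)
Step 10: enter (6,9), '.' pass, move right to (6,10)
Step 11: at (6,10) — EXIT via right edge, pos 6

Answer: exits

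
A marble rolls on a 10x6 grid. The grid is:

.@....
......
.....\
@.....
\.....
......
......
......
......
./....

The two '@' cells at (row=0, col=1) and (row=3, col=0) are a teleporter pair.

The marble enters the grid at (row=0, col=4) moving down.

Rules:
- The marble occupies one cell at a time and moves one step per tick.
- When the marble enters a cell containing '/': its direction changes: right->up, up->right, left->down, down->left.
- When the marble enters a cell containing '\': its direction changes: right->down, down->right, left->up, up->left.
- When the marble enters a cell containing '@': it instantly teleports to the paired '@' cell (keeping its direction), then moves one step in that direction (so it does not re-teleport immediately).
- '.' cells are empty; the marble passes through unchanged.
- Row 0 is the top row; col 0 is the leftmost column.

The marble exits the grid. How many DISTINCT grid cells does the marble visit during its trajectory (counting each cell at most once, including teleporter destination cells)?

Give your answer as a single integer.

Answer: 10

Derivation:
Step 1: enter (0,4), '.' pass, move down to (1,4)
Step 2: enter (1,4), '.' pass, move down to (2,4)
Step 3: enter (2,4), '.' pass, move down to (3,4)
Step 4: enter (3,4), '.' pass, move down to (4,4)
Step 5: enter (4,4), '.' pass, move down to (5,4)
Step 6: enter (5,4), '.' pass, move down to (6,4)
Step 7: enter (6,4), '.' pass, move down to (7,4)
Step 8: enter (7,4), '.' pass, move down to (8,4)
Step 9: enter (8,4), '.' pass, move down to (9,4)
Step 10: enter (9,4), '.' pass, move down to (10,4)
Step 11: at (10,4) — EXIT via bottom edge, pos 4
Distinct cells visited: 10 (path length 10)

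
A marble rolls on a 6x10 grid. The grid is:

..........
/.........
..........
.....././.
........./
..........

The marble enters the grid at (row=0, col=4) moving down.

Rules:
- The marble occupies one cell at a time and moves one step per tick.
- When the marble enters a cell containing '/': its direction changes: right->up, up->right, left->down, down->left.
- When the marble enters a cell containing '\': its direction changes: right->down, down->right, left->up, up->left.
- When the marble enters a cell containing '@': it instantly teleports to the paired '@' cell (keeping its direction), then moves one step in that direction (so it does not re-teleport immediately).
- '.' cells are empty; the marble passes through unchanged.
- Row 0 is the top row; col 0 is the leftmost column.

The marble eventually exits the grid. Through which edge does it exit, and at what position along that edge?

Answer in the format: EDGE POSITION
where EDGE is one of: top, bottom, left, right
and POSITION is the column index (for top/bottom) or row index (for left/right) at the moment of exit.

Answer: bottom 4

Derivation:
Step 1: enter (0,4), '.' pass, move down to (1,4)
Step 2: enter (1,4), '.' pass, move down to (2,4)
Step 3: enter (2,4), '.' pass, move down to (3,4)
Step 4: enter (3,4), '.' pass, move down to (4,4)
Step 5: enter (4,4), '.' pass, move down to (5,4)
Step 6: enter (5,4), '.' pass, move down to (6,4)
Step 7: at (6,4) — EXIT via bottom edge, pos 4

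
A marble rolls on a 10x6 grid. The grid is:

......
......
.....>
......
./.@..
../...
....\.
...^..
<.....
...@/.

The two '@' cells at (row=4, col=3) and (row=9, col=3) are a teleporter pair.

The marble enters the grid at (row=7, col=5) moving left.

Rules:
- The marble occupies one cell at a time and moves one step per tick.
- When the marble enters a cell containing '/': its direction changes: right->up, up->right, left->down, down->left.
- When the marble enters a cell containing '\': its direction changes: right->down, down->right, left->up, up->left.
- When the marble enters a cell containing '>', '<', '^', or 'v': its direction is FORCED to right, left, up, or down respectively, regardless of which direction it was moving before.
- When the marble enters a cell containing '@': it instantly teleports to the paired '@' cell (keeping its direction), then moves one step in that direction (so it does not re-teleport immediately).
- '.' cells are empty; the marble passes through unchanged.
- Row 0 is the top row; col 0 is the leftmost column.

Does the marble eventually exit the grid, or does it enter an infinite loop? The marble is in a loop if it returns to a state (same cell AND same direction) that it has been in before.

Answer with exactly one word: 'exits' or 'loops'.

Step 1: enter (7,5), '.' pass, move left to (7,4)
Step 2: enter (7,4), '.' pass, move left to (7,3)
Step 3: enter (7,3), '^' forces left->up, move up to (6,3)
Step 4: enter (6,3), '.' pass, move up to (5,3)
Step 5: enter (5,3), '.' pass, move up to (4,3)
Step 6: enter (4,3), '@' teleport (4,3)->(9,3), also enter (9,3), move up to (8,3)
Step 7: enter (8,3), '.' pass, move up to (7,3)
Step 8: enter (7,3), '^' forces up->up, move up to (6,3)
Step 9: at (6,3) dir=up — LOOP DETECTED (seen before)

Answer: loops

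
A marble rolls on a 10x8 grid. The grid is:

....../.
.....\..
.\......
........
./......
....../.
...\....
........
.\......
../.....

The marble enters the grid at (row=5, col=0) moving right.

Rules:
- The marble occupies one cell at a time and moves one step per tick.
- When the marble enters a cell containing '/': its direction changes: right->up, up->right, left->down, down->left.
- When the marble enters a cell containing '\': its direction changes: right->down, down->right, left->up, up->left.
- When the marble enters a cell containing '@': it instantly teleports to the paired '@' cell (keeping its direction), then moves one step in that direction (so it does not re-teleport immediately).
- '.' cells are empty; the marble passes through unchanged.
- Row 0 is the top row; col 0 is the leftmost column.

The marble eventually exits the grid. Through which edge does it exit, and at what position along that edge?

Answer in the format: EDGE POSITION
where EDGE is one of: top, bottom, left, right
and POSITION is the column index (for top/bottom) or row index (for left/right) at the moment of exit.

Step 1: enter (5,0), '.' pass, move right to (5,1)
Step 2: enter (5,1), '.' pass, move right to (5,2)
Step 3: enter (5,2), '.' pass, move right to (5,3)
Step 4: enter (5,3), '.' pass, move right to (5,4)
Step 5: enter (5,4), '.' pass, move right to (5,5)
Step 6: enter (5,5), '.' pass, move right to (5,6)
Step 7: enter (5,6), '/' deflects right->up, move up to (4,6)
Step 8: enter (4,6), '.' pass, move up to (3,6)
Step 9: enter (3,6), '.' pass, move up to (2,6)
Step 10: enter (2,6), '.' pass, move up to (1,6)
Step 11: enter (1,6), '.' pass, move up to (0,6)
Step 12: enter (0,6), '/' deflects up->right, move right to (0,7)
Step 13: enter (0,7), '.' pass, move right to (0,8)
Step 14: at (0,8) — EXIT via right edge, pos 0

Answer: right 0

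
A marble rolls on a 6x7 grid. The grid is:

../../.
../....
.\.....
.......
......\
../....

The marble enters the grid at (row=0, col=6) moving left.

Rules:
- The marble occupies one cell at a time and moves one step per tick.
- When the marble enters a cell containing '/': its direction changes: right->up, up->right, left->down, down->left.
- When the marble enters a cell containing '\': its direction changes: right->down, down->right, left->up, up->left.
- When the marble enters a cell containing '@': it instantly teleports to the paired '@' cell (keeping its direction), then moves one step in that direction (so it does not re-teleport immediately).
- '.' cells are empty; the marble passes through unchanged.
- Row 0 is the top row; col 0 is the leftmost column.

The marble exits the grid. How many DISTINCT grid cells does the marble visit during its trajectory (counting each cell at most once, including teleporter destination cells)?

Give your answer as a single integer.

Answer: 7

Derivation:
Step 1: enter (0,6), '.' pass, move left to (0,5)
Step 2: enter (0,5), '/' deflects left->down, move down to (1,5)
Step 3: enter (1,5), '.' pass, move down to (2,5)
Step 4: enter (2,5), '.' pass, move down to (3,5)
Step 5: enter (3,5), '.' pass, move down to (4,5)
Step 6: enter (4,5), '.' pass, move down to (5,5)
Step 7: enter (5,5), '.' pass, move down to (6,5)
Step 8: at (6,5) — EXIT via bottom edge, pos 5
Distinct cells visited: 7 (path length 7)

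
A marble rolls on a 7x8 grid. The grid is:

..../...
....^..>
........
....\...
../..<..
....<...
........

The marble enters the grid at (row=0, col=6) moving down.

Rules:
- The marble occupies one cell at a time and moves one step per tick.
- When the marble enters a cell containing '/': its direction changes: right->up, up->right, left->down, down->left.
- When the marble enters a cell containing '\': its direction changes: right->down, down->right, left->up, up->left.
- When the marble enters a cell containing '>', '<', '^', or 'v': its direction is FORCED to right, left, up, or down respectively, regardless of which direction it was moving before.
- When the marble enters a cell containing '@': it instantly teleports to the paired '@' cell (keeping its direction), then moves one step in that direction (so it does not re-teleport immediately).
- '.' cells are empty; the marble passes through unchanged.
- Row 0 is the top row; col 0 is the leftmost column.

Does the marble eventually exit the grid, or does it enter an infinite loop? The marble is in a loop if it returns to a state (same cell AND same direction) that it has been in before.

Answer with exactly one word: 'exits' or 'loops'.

Answer: exits

Derivation:
Step 1: enter (0,6), '.' pass, move down to (1,6)
Step 2: enter (1,6), '.' pass, move down to (2,6)
Step 3: enter (2,6), '.' pass, move down to (3,6)
Step 4: enter (3,6), '.' pass, move down to (4,6)
Step 5: enter (4,6), '.' pass, move down to (5,6)
Step 6: enter (5,6), '.' pass, move down to (6,6)
Step 7: enter (6,6), '.' pass, move down to (7,6)
Step 8: at (7,6) — EXIT via bottom edge, pos 6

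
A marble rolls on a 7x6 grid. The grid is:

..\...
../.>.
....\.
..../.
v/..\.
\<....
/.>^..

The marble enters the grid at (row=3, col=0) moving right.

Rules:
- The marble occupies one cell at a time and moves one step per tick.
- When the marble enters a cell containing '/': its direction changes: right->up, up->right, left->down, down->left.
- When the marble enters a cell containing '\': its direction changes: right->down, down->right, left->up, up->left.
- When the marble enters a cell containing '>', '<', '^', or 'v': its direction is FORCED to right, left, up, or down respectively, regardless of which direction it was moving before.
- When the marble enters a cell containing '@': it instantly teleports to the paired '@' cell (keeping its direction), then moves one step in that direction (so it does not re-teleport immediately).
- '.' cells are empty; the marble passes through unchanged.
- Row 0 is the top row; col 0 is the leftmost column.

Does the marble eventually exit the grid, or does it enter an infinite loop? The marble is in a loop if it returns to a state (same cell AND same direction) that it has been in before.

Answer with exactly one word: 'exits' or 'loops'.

Answer: exits

Derivation:
Step 1: enter (3,0), '.' pass, move right to (3,1)
Step 2: enter (3,1), '.' pass, move right to (3,2)
Step 3: enter (3,2), '.' pass, move right to (3,3)
Step 4: enter (3,3), '.' pass, move right to (3,4)
Step 5: enter (3,4), '/' deflects right->up, move up to (2,4)
Step 6: enter (2,4), '\' deflects up->left, move left to (2,3)
Step 7: enter (2,3), '.' pass, move left to (2,2)
Step 8: enter (2,2), '.' pass, move left to (2,1)
Step 9: enter (2,1), '.' pass, move left to (2,0)
Step 10: enter (2,0), '.' pass, move left to (2,-1)
Step 11: at (2,-1) — EXIT via left edge, pos 2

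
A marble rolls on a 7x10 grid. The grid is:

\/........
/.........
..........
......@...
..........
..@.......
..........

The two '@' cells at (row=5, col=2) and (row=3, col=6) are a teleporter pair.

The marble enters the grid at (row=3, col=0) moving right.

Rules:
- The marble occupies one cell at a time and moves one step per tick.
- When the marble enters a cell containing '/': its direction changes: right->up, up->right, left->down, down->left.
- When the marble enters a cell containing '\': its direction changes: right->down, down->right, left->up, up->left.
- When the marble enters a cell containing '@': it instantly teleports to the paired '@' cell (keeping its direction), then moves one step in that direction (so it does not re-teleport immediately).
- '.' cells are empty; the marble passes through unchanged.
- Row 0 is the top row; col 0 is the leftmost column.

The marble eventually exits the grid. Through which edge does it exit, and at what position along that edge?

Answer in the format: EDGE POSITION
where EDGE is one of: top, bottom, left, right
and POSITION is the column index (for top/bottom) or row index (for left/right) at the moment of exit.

Answer: right 5

Derivation:
Step 1: enter (3,0), '.' pass, move right to (3,1)
Step 2: enter (3,1), '.' pass, move right to (3,2)
Step 3: enter (3,2), '.' pass, move right to (3,3)
Step 4: enter (3,3), '.' pass, move right to (3,4)
Step 5: enter (3,4), '.' pass, move right to (3,5)
Step 6: enter (3,5), '.' pass, move right to (3,6)
Step 7: enter (3,6), '@' teleport (3,6)->(5,2), also enter (5,2), move right to (5,3)
Step 8: enter (5,3), '.' pass, move right to (5,4)
Step 9: enter (5,4), '.' pass, move right to (5,5)
Step 10: enter (5,5), '.' pass, move right to (5,6)
Step 11: enter (5,6), '.' pass, move right to (5,7)
Step 12: enter (5,7), '.' pass, move right to (5,8)
Step 13: enter (5,8), '.' pass, move right to (5,9)
Step 14: enter (5,9), '.' pass, move right to (5,10)
Step 15: at (5,10) — EXIT via right edge, pos 5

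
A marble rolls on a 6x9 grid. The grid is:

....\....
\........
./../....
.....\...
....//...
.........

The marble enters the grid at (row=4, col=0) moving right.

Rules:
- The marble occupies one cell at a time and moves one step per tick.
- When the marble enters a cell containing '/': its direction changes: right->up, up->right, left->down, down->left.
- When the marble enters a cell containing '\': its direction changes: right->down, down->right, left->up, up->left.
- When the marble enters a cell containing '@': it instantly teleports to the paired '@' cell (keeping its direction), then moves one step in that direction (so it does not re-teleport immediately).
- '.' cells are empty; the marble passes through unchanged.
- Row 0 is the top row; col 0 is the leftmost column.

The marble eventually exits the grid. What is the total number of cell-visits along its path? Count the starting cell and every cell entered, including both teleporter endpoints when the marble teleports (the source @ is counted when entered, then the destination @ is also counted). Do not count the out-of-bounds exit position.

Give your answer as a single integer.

Answer: 11

Derivation:
Step 1: enter (4,0), '.' pass, move right to (4,1)
Step 2: enter (4,1), '.' pass, move right to (4,2)
Step 3: enter (4,2), '.' pass, move right to (4,3)
Step 4: enter (4,3), '.' pass, move right to (4,4)
Step 5: enter (4,4), '/' deflects right->up, move up to (3,4)
Step 6: enter (3,4), '.' pass, move up to (2,4)
Step 7: enter (2,4), '/' deflects up->right, move right to (2,5)
Step 8: enter (2,5), '.' pass, move right to (2,6)
Step 9: enter (2,6), '.' pass, move right to (2,7)
Step 10: enter (2,7), '.' pass, move right to (2,8)
Step 11: enter (2,8), '.' pass, move right to (2,9)
Step 12: at (2,9) — EXIT via right edge, pos 2
Path length (cell visits): 11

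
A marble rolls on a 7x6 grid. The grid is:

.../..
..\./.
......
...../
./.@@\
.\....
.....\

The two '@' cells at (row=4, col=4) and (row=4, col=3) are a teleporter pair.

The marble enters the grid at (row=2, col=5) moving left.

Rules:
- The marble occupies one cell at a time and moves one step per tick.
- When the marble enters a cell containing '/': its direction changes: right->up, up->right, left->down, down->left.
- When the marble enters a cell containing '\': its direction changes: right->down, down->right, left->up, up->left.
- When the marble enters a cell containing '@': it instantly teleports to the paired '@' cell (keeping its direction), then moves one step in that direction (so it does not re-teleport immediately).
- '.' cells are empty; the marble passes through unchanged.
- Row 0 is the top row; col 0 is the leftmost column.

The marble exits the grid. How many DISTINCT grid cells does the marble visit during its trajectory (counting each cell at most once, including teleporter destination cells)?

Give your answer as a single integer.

Answer: 6

Derivation:
Step 1: enter (2,5), '.' pass, move left to (2,4)
Step 2: enter (2,4), '.' pass, move left to (2,3)
Step 3: enter (2,3), '.' pass, move left to (2,2)
Step 4: enter (2,2), '.' pass, move left to (2,1)
Step 5: enter (2,1), '.' pass, move left to (2,0)
Step 6: enter (2,0), '.' pass, move left to (2,-1)
Step 7: at (2,-1) — EXIT via left edge, pos 2
Distinct cells visited: 6 (path length 6)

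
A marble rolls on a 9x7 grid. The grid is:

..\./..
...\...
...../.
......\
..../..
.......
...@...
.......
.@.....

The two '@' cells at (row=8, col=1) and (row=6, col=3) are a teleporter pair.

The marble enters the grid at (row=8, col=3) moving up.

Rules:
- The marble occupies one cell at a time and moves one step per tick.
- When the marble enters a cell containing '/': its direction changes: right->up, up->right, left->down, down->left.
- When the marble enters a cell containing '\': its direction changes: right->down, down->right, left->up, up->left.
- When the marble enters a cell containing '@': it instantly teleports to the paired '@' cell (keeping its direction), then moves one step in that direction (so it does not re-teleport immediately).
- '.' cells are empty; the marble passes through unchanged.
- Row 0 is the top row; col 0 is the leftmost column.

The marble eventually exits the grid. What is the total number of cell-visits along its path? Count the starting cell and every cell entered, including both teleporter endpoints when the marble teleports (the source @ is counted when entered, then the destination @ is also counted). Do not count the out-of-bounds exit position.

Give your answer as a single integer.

Answer: 12

Derivation:
Step 1: enter (8,3), '.' pass, move up to (7,3)
Step 2: enter (7,3), '.' pass, move up to (6,3)
Step 3: enter (6,3), '@' teleport (6,3)->(8,1), also enter (8,1), move up to (7,1)
Step 4: enter (7,1), '.' pass, move up to (6,1)
Step 5: enter (6,1), '.' pass, move up to (5,1)
Step 6: enter (5,1), '.' pass, move up to (4,1)
Step 7: enter (4,1), '.' pass, move up to (3,1)
Step 8: enter (3,1), '.' pass, move up to (2,1)
Step 9: enter (2,1), '.' pass, move up to (1,1)
Step 10: enter (1,1), '.' pass, move up to (0,1)
Step 11: enter (0,1), '.' pass, move up to (-1,1)
Step 12: at (-1,1) — EXIT via top edge, pos 1
Path length (cell visits): 12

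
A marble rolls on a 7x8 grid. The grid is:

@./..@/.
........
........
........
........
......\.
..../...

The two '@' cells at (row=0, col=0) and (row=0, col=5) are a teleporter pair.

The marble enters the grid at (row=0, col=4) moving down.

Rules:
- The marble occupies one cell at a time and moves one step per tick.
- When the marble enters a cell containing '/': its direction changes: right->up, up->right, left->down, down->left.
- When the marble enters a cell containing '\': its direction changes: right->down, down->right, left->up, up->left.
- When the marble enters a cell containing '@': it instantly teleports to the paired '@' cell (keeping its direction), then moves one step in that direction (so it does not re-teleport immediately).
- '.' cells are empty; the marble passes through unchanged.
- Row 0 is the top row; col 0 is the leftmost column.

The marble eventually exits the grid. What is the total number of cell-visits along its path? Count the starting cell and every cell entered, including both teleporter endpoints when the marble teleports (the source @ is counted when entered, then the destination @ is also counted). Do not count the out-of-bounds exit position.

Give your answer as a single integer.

Step 1: enter (0,4), '.' pass, move down to (1,4)
Step 2: enter (1,4), '.' pass, move down to (2,4)
Step 3: enter (2,4), '.' pass, move down to (3,4)
Step 4: enter (3,4), '.' pass, move down to (4,4)
Step 5: enter (4,4), '.' pass, move down to (5,4)
Step 6: enter (5,4), '.' pass, move down to (6,4)
Step 7: enter (6,4), '/' deflects down->left, move left to (6,3)
Step 8: enter (6,3), '.' pass, move left to (6,2)
Step 9: enter (6,2), '.' pass, move left to (6,1)
Step 10: enter (6,1), '.' pass, move left to (6,0)
Step 11: enter (6,0), '.' pass, move left to (6,-1)
Step 12: at (6,-1) — EXIT via left edge, pos 6
Path length (cell visits): 11

Answer: 11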